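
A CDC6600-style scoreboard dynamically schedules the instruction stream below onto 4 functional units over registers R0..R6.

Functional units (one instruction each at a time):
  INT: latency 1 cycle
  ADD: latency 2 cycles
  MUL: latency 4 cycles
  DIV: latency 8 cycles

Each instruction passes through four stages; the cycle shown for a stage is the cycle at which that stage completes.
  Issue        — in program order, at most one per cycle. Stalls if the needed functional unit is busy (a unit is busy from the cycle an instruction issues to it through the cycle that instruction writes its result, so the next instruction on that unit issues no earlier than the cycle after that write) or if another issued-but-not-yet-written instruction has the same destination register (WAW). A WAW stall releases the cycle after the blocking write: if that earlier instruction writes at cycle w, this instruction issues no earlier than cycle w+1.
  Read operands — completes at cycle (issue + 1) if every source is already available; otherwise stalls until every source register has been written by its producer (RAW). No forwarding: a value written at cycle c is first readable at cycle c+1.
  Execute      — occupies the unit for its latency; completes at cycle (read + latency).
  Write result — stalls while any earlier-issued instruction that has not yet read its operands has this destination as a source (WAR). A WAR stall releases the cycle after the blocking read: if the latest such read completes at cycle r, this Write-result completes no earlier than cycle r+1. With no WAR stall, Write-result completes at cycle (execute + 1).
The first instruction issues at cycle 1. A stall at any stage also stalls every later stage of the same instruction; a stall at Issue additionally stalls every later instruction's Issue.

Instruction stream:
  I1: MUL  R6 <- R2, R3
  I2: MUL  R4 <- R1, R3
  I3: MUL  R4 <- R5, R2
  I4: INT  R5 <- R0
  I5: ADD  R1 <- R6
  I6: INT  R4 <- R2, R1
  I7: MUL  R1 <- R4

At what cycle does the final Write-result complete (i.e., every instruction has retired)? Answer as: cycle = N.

cycle = 31

c1: I1 issues→MUL
c2: I1 reads
c6: I1 exec-done
c7: I1 writes R6
c8: I2 issues→MUL
c9: I2 reads
c13: I2 exec-done
c14: I2 writes R4
c15: I3 issues→MUL
c16: I3 reads | I4 issues→INT
c17: I4 reads | I5 issues→ADD
c18: I4 exec-done | I5 reads
c19: I4 writes R5
c20: I3 exec-done | I5 exec-done
c21: I3 writes R4 | I5 writes R1
c22: I6 issues→INT
c23: I6 reads | I7 issues→MUL
c24: I6 exec-done
c25: I6 writes R4
c26: I7 reads
c30: I7 exec-done
c31: I7 writes R1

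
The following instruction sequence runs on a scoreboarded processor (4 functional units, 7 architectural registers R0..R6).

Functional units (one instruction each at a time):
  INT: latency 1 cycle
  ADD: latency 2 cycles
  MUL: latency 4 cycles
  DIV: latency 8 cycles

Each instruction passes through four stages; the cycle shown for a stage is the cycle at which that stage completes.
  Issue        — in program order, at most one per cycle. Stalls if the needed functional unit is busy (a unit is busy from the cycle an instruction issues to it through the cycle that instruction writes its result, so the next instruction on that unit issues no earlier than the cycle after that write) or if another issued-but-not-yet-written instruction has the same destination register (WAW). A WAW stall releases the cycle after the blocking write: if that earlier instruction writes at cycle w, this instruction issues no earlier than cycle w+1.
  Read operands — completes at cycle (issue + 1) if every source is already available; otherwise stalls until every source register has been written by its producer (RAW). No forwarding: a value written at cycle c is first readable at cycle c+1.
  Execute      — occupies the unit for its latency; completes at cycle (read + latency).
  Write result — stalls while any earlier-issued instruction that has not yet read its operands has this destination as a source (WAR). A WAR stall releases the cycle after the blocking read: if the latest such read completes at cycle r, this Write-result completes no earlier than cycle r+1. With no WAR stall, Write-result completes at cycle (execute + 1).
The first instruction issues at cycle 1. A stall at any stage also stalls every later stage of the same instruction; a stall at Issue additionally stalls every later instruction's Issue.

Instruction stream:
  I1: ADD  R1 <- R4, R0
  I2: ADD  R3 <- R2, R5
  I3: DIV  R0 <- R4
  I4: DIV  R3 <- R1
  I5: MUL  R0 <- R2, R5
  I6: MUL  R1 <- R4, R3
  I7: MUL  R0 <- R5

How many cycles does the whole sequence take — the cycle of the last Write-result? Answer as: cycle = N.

cycle 1: I1→ADD
cycle 2: I1 RO
cycle 4: I1 EX
cycle 5: I1 WR R1
cycle 6: I2→ADD
cycle 7: I2 RO | I3→DIV
cycle 8: I3 RO
cycle 9: I2 EX
cycle 10: I2 WR R3
cycle 16: I3 EX
cycle 17: I3 WR R0
cycle 18: I4→DIV
cycle 19: I4 RO | I5→MUL
cycle 20: I5 RO
cycle 24: I5 EX
cycle 25: I5 WR R0
cycle 26: I6→MUL
cycle 27: I4 EX
cycle 28: I4 WR R3
cycle 29: I6 RO
cycle 33: I6 EX
cycle 34: I6 WR R1
cycle 35: I7→MUL
cycle 36: I7 RO
cycle 40: I7 EX
cycle 41: I7 WR R0

cycle = 41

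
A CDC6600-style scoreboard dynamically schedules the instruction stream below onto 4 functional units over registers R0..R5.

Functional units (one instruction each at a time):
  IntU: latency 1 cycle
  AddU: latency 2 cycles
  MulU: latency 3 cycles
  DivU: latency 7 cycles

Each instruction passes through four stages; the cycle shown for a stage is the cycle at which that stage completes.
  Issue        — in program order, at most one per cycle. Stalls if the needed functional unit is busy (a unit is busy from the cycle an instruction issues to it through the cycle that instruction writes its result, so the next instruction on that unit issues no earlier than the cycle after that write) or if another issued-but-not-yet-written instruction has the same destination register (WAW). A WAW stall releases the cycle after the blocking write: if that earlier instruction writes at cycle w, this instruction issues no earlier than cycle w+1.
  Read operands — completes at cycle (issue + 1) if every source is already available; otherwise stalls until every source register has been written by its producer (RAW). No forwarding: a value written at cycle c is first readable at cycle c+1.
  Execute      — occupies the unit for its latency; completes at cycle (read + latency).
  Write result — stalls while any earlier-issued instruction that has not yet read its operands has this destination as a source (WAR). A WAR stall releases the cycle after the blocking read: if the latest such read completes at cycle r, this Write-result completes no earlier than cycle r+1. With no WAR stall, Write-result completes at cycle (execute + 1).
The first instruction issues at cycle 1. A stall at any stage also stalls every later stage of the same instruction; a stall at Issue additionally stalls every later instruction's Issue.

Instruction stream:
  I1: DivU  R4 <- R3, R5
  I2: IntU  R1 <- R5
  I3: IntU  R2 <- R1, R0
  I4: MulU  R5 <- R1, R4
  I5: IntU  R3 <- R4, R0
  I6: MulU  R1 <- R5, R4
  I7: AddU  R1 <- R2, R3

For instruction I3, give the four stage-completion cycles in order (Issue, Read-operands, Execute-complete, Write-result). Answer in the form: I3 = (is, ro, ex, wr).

cycle 1: issue I1 (DivU)
cycle 2: I1 read-ops, issue I2 (IntU)
cycle 3: I2 read-ops
cycle 4: I2 finished on IntU
cycle 5: I2→R1
cycle 6: issue I3 (IntU)
cycle 7: I3 read-ops, issue I4 (MulU)
cycle 8: I3 finished on IntU
cycle 9: I1 finished on DivU, I3→R2
cycle 10: I1→R4, issue I5 (IntU)
cycle 11: I4 read-ops, I5 read-ops
cycle 12: I5 finished on IntU
cycle 13: I5→R3
cycle 14: I4 finished on MulU
cycle 15: I4→R5
cycle 16: issue I6 (MulU)
cycle 17: I6 read-ops
cycle 20: I6 finished on MulU
cycle 21: I6→R1
cycle 22: issue I7 (AddU)
cycle 23: I7 read-ops
cycle 25: I7 finished on AddU
cycle 26: I7→R1

I3 = (6, 7, 8, 9)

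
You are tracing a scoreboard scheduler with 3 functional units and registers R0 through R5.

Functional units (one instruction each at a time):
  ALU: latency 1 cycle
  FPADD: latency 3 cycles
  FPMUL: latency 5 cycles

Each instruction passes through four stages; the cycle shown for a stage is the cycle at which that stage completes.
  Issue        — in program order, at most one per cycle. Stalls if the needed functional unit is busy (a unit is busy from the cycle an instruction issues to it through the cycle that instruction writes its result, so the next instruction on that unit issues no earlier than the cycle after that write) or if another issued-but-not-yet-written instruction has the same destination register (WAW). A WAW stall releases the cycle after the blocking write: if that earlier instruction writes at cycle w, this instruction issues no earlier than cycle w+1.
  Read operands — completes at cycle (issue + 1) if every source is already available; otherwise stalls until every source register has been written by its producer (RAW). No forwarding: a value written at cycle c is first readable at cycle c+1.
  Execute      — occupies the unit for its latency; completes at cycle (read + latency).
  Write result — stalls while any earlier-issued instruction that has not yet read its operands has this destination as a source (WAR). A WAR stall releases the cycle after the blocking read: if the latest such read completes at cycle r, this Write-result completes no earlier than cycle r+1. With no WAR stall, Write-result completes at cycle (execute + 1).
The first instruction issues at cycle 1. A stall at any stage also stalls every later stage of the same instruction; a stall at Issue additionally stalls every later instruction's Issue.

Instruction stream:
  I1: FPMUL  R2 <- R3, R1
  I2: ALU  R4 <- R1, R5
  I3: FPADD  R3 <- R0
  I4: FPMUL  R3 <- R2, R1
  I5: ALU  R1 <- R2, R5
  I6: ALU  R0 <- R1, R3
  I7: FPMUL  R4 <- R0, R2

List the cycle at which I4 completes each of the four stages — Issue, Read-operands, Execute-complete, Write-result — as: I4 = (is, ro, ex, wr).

cycle 1: issue I1 (FPMUL)
cycle 2: I1 read-ops, issue I2 (ALU)
cycle 3: I2 read-ops, issue I3 (FPADD)
cycle 4: I2 finished on ALU, I3 read-ops
cycle 5: I2→R4
cycle 7: I1 finished on FPMUL, I3 finished on FPADD
cycle 8: I1→R2, I3→R3
cycle 9: issue I4 (FPMUL)
cycle 10: I4 read-ops, issue I5 (ALU)
cycle 11: I5 read-ops
cycle 12: I5 finished on ALU
cycle 13: I5→R1
cycle 14: issue I6 (ALU)
cycle 15: I4 finished on FPMUL
cycle 16: I4→R3
cycle 17: I6 read-ops, issue I7 (FPMUL)
cycle 18: I6 finished on ALU
cycle 19: I6→R0
cycle 20: I7 read-ops
cycle 25: I7 finished on FPMUL
cycle 26: I7→R4

I4 = (9, 10, 15, 16)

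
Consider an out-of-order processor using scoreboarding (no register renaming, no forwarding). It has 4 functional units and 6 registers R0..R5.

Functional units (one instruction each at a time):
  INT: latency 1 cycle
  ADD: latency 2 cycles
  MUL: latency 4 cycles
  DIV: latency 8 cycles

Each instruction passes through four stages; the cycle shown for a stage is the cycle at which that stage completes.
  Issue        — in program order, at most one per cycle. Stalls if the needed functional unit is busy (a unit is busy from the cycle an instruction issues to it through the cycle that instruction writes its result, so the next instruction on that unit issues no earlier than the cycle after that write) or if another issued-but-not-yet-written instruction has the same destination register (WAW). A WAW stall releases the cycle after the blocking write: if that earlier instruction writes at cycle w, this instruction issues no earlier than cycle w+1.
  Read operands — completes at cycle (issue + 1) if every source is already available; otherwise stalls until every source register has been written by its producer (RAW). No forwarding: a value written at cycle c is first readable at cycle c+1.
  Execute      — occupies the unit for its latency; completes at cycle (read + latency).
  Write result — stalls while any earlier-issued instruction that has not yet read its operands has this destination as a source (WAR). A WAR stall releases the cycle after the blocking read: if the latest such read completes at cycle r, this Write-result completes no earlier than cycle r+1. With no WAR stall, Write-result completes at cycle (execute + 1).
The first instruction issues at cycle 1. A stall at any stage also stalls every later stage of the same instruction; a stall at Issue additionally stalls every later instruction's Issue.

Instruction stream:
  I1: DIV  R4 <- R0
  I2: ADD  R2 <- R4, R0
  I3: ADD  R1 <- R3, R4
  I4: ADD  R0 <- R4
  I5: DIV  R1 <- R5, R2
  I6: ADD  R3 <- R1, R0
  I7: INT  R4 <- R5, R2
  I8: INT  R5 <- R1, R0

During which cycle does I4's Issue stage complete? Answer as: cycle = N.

c1: I1 dispatched to DIV
c2: I1 operands ready; I2 dispatched to ADD
c10: I1 complete
c11: R4←I1
c12: I2 operands ready
c14: I2 complete
c15: R2←I2
c16: I3 dispatched to ADD
c17: I3 operands ready
c19: I3 complete
c20: R1←I3
c21: I4 dispatched to ADD
c22: I4 operands ready; I5 dispatched to DIV
c23: I5 operands ready
c24: I4 complete
c25: R0←I4
c26: I6 dispatched to ADD
c27: I7 dispatched to INT
c28: I7 operands ready
c29: I7 complete
c30: R4←I7
c31: I5 complete; I8 dispatched to INT
c32: R1←I5
c33: I6 operands ready; I8 operands ready
c34: I8 complete
c35: I6 complete; R5←I8
c36: R3←I6

cycle = 21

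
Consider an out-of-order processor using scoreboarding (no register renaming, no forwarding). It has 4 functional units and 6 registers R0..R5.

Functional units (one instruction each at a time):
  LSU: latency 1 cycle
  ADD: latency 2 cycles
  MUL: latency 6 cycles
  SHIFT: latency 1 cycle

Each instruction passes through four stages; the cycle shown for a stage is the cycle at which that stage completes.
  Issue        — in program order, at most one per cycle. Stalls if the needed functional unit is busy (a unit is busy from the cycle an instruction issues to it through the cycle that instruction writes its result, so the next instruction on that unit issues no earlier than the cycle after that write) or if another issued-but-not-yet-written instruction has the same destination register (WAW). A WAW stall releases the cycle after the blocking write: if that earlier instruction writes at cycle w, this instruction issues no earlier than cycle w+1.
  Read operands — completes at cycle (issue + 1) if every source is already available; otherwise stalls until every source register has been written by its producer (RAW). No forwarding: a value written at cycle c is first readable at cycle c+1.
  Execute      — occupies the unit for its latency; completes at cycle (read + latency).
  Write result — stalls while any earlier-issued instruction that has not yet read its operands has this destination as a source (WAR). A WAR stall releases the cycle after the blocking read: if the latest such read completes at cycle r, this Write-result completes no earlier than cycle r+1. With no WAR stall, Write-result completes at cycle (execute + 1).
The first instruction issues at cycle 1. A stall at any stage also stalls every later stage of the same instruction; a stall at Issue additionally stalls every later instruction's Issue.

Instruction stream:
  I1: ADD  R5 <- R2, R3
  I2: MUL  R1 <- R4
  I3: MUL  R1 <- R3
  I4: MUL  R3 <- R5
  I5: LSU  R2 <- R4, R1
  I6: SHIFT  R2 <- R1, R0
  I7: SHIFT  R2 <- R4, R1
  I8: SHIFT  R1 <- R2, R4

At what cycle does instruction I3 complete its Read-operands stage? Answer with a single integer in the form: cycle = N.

[1] issue I1 (ADD)
[2] I1 read-ops, issue I2 (MUL)
[3] I2 read-ops
[4] I1 finished on ADD
[5] I1→R5
[9] I2 finished on MUL
[10] I2→R1
[11] issue I3 (MUL)
[12] I3 read-ops
[18] I3 finished on MUL
[19] I3→R1
[20] issue I4 (MUL)
[21] I4 read-ops, issue I5 (LSU)
[22] I5 read-ops
[23] I5 finished on LSU
[24] I5→R2
[25] issue I6 (SHIFT)
[26] I6 read-ops
[27] I4 finished on MUL, I6 finished on SHIFT
[28] I4→R3, I6→R2
[29] issue I7 (SHIFT)
[30] I7 read-ops
[31] I7 finished on SHIFT
[32] I7→R2
[33] issue I8 (SHIFT)
[34] I8 read-ops
[35] I8 finished on SHIFT
[36] I8→R1

cycle = 12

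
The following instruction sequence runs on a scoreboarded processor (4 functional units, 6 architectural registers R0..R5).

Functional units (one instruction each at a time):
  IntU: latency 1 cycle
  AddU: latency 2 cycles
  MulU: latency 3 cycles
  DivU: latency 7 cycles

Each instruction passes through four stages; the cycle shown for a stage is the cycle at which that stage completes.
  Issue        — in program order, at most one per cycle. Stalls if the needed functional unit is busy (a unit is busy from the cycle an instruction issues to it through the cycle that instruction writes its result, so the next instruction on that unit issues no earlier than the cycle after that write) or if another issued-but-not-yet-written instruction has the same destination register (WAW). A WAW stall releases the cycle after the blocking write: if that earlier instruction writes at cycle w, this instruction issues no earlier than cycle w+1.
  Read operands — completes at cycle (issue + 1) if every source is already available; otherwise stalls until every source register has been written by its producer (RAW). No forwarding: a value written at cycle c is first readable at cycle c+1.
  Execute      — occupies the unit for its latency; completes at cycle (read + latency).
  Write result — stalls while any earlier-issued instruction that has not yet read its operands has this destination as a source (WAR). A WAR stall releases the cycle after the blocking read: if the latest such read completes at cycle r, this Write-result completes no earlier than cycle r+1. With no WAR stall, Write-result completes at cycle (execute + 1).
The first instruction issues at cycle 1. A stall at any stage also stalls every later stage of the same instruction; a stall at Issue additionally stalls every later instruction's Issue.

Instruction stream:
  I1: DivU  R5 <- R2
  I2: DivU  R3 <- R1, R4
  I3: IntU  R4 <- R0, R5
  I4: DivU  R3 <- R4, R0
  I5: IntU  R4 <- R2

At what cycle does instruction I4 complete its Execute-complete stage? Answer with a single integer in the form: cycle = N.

cycle = 29

  I1 | 1 | 2 | 9 | 10
  I2 | 11 | 12 | 19 | 20   struct: DivU busy until I1 writes@10
  I3 | 12 | 13 | 14 | 15
  I4 | 21 | 22 | 29 | 30   struct: DivU busy until I2 writes@20
  I5 | 22 | 23 | 24 | 25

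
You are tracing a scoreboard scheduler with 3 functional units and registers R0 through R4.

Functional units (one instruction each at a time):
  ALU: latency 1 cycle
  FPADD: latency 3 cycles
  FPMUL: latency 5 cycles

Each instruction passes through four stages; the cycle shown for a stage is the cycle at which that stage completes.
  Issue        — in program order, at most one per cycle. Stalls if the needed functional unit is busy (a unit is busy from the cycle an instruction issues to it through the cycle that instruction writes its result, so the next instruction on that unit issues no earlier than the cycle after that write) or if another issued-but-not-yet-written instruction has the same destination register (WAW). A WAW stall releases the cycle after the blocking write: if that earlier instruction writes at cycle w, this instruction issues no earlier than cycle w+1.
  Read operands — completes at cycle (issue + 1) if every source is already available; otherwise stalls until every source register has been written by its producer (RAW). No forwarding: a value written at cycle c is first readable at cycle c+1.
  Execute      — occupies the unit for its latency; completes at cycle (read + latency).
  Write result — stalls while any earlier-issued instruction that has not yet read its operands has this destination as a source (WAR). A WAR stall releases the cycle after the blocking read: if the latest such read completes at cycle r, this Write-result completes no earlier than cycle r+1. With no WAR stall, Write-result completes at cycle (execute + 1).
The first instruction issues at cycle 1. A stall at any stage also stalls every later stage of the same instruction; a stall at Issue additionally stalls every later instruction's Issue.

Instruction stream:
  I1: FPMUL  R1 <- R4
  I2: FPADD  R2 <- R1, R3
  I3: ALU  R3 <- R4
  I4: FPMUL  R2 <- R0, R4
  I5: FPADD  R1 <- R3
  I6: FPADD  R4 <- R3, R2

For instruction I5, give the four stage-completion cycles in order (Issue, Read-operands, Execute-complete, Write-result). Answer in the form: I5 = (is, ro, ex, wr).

I5 = (15, 16, 19, 20)

cycle 1: I1→FPMUL
cycle 2: I1 RO; I2→FPADD
cycle 3: I3→ALU
cycle 4: I3 RO
cycle 5: I3 EX
cycle 7: I1 EX
cycle 8: I1 WR R1
cycle 9: I2 RO
cycle 10: I3 WR R3
cycle 12: I2 EX
cycle 13: I2 WR R2
cycle 14: I4→FPMUL
cycle 15: I4 RO; I5→FPADD
cycle 16: I5 RO
cycle 19: I5 EX
cycle 20: I4 EX; I5 WR R1
cycle 21: I4 WR R2; I6→FPADD
cycle 22: I6 RO
cycle 25: I6 EX
cycle 26: I6 WR R4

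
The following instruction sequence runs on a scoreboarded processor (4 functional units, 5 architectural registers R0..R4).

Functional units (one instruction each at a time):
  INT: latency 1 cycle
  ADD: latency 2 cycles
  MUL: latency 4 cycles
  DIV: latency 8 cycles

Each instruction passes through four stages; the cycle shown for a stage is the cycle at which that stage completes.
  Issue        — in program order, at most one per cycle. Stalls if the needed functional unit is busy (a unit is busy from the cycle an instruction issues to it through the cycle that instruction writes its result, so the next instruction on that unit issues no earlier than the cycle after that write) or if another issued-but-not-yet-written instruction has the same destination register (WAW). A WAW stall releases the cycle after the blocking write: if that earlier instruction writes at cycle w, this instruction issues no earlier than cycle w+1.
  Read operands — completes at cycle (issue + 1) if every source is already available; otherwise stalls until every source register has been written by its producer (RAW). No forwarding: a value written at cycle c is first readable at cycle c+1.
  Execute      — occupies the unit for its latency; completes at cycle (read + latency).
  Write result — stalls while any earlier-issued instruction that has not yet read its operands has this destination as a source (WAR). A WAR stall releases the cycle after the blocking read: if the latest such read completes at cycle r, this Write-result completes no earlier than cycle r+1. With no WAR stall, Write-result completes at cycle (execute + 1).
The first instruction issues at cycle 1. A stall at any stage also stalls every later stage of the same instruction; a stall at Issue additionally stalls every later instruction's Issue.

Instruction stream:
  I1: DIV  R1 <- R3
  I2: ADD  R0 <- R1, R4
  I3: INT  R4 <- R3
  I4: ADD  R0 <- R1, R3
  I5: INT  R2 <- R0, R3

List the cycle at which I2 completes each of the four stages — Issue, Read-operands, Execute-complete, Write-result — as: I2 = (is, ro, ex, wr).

I2 = (2, 12, 14, 15)

I1: IS=1 RO=2 EX=10 WR=11
I2: IS=2 RO=12 EX=14 WR=15  [RAW R1: wait I1 write@11]
I3: IS=3 RO=4 EX=5 WR=13  [WAR R4: wait I2 read@12]
I4: IS=16 RO=17 EX=19 WR=20  [struct: ADD busy until I2 writes@15]
I5: IS=17 RO=21 EX=22 WR=23  [RAW R0: wait I4 write@20]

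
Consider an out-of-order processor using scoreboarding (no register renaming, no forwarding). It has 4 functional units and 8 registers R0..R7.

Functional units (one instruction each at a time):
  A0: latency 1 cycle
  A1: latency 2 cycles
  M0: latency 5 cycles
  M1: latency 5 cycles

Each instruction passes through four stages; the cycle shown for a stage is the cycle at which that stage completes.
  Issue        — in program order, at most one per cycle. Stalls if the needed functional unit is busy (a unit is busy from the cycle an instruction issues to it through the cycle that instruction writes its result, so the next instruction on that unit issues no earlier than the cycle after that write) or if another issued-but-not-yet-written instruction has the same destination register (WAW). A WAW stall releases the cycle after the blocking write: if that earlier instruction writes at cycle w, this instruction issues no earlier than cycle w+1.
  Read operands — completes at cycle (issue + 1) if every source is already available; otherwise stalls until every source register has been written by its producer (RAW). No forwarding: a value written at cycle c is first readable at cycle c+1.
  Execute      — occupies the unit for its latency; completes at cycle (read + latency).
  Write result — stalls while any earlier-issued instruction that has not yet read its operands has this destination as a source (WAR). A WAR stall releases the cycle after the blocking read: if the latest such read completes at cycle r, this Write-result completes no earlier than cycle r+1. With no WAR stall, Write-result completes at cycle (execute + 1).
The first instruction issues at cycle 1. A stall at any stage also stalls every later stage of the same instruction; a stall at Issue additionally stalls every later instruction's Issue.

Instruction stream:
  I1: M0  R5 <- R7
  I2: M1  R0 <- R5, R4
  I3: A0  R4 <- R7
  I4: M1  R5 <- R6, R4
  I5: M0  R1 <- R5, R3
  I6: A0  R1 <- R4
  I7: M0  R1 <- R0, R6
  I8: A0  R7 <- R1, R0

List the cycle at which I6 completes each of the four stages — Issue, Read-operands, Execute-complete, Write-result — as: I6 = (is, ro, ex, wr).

I6 = (31, 32, 33, 34)

  I1 | 1 | 2 | 7 | 8
  I2 | 2 | 9 | 14 | 15   RAW R5: wait I1 write@8
  I3 | 3 | 4 | 5 | 10   WAR R4: wait I2 read@9
  I4 | 16 | 17 | 22 | 23   struct: M1 busy until I2 writes@15
  I5 | 17 | 24 | 29 | 30   RAW R5: wait I4 write@23
  I6 | 31 | 32 | 33 | 34   WAW R1: wait I5 write@30
  I7 | 35 | 36 | 41 | 42   WAW R1: wait I6 write@34
  I8 | 36 | 43 | 44 | 45   RAW R1: wait I7 write@42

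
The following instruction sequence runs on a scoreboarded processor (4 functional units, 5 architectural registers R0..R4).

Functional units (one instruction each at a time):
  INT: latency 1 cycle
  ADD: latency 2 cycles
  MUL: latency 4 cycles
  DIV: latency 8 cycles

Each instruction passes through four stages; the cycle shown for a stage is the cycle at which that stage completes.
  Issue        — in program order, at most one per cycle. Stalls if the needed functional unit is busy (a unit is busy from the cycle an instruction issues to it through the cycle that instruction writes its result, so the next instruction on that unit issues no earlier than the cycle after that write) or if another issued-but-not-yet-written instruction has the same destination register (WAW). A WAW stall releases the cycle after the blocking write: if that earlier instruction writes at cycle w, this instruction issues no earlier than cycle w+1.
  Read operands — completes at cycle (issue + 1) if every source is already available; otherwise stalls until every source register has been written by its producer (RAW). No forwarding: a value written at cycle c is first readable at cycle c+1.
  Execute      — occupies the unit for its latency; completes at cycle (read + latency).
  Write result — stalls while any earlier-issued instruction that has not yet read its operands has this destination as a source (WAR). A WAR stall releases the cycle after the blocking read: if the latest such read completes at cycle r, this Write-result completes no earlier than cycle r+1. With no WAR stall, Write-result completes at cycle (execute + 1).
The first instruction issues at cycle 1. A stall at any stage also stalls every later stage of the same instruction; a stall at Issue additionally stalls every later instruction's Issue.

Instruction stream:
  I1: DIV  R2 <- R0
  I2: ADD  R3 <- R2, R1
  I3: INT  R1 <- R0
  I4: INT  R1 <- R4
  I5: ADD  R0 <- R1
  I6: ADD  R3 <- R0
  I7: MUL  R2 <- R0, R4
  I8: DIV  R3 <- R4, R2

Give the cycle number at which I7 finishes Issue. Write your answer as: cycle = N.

t=1  issue I1 (DIV)
t=2  I1 read-ops; issue I2 (ADD)
t=3  issue I3 (INT)
t=4  I3 read-ops
t=5  I3 finished on INT
t=10  I1 finished on DIV
t=11  I1→R2
t=12  I2 read-ops
t=13  I3→R1
t=14  I2 finished on ADD; issue I4 (INT)
t=15  I2→R3; I4 read-ops
t=16  I4 finished on INT; issue I5 (ADD)
t=17  I4→R1
t=18  I5 read-ops
t=20  I5 finished on ADD
t=21  I5→R0
t=22  issue I6 (ADD)
t=23  I6 read-ops; issue I7 (MUL)
t=24  I7 read-ops
t=25  I6 finished on ADD
t=26  I6→R3
t=27  issue I8 (DIV)
t=28  I7 finished on MUL
t=29  I7→R2
t=30  I8 read-ops
t=38  I8 finished on DIV
t=39  I8→R3

cycle = 23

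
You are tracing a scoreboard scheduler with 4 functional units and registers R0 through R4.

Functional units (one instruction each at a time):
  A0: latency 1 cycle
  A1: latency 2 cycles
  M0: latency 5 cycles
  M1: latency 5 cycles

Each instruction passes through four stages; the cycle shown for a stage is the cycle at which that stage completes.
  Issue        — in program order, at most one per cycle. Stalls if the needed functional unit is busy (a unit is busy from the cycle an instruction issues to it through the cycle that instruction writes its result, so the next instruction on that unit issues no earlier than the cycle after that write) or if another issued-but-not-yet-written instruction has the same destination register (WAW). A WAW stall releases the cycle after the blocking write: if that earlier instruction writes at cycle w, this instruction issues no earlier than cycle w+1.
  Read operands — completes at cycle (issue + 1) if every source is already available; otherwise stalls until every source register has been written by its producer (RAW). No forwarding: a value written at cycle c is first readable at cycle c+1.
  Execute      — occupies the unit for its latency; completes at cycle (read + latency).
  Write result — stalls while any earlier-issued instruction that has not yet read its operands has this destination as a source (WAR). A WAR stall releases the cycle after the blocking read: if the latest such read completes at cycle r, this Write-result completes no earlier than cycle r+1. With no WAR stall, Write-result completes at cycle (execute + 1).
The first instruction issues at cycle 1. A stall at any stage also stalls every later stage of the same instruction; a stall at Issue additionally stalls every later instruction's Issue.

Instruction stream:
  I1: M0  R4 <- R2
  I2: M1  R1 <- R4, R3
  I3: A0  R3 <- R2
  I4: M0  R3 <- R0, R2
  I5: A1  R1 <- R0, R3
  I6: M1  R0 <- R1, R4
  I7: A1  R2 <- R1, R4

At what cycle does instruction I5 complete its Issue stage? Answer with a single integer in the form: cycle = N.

cycle = 16

t=1  I1 dispatched to M0
t=2  I1 operands ready · I2 dispatched to M1
t=3  I3 dispatched to A0
t=4  I3 operands ready
t=5  I3 complete
t=7  I1 complete
t=8  R4←I1
t=9  I2 operands ready
t=10  R3←I3
t=11  I4 dispatched to M0
t=12  I4 operands ready
t=14  I2 complete
t=15  R1←I2
t=16  I5 dispatched to A1
t=17  I4 complete · I6 dispatched to M1
t=18  R3←I4
t=19  I5 operands ready
t=21  I5 complete
t=22  R1←I5
t=23  I6 operands ready · I7 dispatched to A1
t=24  I7 operands ready
t=26  I7 complete
t=27  R2←I7
t=28  I6 complete
t=29  R0←I6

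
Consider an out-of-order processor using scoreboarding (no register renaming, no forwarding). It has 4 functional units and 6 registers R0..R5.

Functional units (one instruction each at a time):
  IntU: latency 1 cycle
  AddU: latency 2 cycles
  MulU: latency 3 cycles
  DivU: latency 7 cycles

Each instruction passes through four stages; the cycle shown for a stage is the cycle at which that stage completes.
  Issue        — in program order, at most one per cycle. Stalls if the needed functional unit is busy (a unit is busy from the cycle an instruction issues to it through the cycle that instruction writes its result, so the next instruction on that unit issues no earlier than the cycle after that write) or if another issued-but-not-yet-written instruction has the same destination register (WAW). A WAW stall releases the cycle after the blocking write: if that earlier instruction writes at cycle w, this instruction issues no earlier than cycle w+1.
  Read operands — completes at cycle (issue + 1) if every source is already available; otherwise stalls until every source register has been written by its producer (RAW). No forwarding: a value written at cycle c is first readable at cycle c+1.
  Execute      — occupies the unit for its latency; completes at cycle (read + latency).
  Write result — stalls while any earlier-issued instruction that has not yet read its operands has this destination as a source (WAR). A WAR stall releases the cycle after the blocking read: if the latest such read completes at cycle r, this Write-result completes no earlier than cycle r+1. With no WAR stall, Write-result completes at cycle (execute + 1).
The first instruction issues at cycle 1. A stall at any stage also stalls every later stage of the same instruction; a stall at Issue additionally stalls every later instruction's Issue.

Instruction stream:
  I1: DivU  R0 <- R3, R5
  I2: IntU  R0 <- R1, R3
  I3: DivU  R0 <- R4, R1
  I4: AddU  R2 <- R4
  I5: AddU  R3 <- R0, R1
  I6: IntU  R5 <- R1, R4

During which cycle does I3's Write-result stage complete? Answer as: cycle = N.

t=1  I1→DivU
t=2  I1 RO
t=9  I1 EX
t=10  I1 WR R0
t=11  I2→IntU
t=12  I2 RO
t=13  I2 EX
t=14  I2 WR R0
t=15  I3→DivU
t=16  I3 RO · I4→AddU
t=17  I4 RO
t=19  I4 EX
t=20  I4 WR R2
t=21  I5→AddU
t=22  I6→IntU
t=23  I3 EX · I6 RO
t=24  I3 WR R0 · I6 EX
t=25  I5 RO · I6 WR R5
t=27  I5 EX
t=28  I5 WR R3

cycle = 24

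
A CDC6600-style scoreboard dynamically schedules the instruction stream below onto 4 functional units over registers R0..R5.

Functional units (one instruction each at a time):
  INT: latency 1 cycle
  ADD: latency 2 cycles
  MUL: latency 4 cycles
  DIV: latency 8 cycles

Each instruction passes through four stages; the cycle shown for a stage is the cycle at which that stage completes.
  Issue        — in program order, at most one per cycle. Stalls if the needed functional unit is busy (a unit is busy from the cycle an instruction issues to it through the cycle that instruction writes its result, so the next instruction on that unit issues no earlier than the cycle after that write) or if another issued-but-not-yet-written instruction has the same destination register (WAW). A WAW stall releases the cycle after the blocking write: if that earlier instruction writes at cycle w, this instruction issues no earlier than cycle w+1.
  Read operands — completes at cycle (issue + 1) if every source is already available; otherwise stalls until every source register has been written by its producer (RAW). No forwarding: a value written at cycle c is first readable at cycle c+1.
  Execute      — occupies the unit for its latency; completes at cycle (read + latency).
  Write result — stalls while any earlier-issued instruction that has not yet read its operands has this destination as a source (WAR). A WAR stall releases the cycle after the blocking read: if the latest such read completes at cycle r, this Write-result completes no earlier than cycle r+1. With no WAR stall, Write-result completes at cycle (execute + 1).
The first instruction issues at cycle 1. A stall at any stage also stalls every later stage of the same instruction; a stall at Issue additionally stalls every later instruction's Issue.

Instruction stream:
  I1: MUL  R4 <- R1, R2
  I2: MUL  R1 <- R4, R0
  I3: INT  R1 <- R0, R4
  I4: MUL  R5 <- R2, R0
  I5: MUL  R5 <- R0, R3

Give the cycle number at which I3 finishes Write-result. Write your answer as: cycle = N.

I1  is:1  ro:2  ex:6  wr:7
I2  is:8  ro:9  ex:13  wr:14  — struct: MUL busy until I1 writes@7
I3  is:15  ro:16  ex:17  wr:18  — WAW R1: wait I2 write@14
I4  is:16  ro:17  ex:21  wr:22
I5  is:23  ro:24  ex:28  wr:29  — struct: MUL busy until I4 writes@22

cycle = 18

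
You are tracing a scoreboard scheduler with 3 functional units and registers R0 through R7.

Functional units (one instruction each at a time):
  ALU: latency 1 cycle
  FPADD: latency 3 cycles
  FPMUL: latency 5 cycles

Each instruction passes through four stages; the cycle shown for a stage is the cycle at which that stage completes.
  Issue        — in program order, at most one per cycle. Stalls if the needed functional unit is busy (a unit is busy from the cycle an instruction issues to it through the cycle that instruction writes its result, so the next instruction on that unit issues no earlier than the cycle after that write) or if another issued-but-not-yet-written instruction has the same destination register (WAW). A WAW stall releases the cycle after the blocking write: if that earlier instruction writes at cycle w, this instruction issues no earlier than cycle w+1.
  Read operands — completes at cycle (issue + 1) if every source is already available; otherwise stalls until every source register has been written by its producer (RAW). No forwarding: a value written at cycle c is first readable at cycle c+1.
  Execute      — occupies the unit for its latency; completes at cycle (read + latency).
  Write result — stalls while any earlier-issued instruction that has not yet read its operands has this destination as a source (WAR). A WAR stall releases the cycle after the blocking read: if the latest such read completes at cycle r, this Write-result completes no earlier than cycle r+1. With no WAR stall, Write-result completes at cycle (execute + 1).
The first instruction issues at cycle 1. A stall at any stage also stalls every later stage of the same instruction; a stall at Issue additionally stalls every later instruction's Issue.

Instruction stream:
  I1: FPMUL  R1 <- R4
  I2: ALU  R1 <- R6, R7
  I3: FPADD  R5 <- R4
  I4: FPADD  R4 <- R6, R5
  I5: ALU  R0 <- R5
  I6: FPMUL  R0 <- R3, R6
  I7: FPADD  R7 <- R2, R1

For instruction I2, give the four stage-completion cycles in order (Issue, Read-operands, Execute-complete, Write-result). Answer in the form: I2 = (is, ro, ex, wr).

I2 = (9, 10, 11, 12)

cycle 1: I1 issues→FPMUL
cycle 2: I1 reads
cycle 7: I1 exec-done
cycle 8: I1 writes R1
cycle 9: I2 issues→ALU
cycle 10: I2 reads, I3 issues→FPADD
cycle 11: I2 exec-done, I3 reads
cycle 12: I2 writes R1
cycle 14: I3 exec-done
cycle 15: I3 writes R5
cycle 16: I4 issues→FPADD
cycle 17: I4 reads, I5 issues→ALU
cycle 18: I5 reads
cycle 19: I5 exec-done
cycle 20: I4 exec-done, I5 writes R0
cycle 21: I4 writes R4, I6 issues→FPMUL
cycle 22: I6 reads, I7 issues→FPADD
cycle 23: I7 reads
cycle 26: I7 exec-done
cycle 27: I6 exec-done, I7 writes R7
cycle 28: I6 writes R0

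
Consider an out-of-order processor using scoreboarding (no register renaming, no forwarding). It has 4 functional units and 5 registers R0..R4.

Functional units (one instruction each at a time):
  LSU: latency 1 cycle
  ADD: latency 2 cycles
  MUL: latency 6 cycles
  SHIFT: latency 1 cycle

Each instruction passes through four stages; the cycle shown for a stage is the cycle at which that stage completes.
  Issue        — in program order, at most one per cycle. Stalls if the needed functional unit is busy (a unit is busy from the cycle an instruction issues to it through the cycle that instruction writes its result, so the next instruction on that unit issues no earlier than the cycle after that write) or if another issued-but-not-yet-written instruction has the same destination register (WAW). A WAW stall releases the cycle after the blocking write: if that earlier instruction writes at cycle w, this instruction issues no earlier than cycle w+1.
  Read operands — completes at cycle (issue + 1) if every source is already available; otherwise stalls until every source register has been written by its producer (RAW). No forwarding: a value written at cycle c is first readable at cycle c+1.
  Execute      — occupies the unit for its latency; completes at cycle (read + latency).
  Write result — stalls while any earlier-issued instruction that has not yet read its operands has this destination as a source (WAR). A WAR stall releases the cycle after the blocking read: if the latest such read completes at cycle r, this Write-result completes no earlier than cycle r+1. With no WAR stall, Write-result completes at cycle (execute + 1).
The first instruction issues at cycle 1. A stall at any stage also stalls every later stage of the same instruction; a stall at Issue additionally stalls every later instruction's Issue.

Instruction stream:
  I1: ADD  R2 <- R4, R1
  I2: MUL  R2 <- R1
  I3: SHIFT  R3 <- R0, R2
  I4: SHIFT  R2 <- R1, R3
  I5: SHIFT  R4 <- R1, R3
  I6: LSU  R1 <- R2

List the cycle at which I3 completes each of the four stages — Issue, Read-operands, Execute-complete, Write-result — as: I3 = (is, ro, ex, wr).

I3 = (7, 15, 16, 17)

t=1  issue I1 (ADD)
t=2  I1 read-ops
t=4  I1 finished on ADD
t=5  I1→R2
t=6  issue I2 (MUL)
t=7  I2 read-ops; issue I3 (SHIFT)
t=13  I2 finished on MUL
t=14  I2→R2
t=15  I3 read-ops
t=16  I3 finished on SHIFT
t=17  I3→R3
t=18  issue I4 (SHIFT)
t=19  I4 read-ops
t=20  I4 finished on SHIFT
t=21  I4→R2
t=22  issue I5 (SHIFT)
t=23  I5 read-ops; issue I6 (LSU)
t=24  I5 finished on SHIFT; I6 read-ops
t=25  I5→R4; I6 finished on LSU
t=26  I6→R1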